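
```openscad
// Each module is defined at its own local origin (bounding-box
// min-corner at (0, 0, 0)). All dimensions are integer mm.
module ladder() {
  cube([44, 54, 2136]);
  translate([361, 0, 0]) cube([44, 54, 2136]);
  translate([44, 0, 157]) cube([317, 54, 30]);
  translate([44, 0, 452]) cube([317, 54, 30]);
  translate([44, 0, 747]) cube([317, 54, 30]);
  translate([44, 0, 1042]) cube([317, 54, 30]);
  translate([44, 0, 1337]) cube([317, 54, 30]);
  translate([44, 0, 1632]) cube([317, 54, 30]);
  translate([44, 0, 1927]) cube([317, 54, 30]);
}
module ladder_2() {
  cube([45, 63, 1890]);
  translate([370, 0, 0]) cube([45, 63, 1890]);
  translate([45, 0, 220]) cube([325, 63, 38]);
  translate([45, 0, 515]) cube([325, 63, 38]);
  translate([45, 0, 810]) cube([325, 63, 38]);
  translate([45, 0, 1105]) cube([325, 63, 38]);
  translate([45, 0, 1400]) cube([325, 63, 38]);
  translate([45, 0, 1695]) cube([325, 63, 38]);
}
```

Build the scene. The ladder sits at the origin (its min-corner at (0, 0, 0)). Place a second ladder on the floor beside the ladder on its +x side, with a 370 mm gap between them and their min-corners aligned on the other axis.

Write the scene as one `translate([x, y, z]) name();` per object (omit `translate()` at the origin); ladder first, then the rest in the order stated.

ladder();
translate([775, 0, 0]) ladder_2();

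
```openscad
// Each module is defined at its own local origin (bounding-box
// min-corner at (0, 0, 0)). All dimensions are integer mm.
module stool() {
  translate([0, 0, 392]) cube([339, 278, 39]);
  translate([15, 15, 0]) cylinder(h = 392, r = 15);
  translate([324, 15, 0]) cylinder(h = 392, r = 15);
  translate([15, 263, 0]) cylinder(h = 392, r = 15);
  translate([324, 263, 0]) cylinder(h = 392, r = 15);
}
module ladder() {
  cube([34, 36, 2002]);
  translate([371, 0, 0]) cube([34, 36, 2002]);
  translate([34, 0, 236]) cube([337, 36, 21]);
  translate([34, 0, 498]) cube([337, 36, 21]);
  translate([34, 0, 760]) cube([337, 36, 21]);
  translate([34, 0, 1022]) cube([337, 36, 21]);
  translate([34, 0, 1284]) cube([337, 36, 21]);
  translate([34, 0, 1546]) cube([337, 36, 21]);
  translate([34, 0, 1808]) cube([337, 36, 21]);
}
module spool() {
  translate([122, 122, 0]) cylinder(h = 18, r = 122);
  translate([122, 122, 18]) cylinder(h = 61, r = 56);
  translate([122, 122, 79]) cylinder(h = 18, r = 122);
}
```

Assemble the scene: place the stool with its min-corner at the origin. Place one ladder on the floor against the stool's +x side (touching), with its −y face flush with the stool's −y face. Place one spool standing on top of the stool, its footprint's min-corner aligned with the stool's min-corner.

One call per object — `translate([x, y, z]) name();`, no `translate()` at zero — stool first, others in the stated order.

stool();
translate([339, 0, 0]) ladder();
translate([0, 0, 431]) spool();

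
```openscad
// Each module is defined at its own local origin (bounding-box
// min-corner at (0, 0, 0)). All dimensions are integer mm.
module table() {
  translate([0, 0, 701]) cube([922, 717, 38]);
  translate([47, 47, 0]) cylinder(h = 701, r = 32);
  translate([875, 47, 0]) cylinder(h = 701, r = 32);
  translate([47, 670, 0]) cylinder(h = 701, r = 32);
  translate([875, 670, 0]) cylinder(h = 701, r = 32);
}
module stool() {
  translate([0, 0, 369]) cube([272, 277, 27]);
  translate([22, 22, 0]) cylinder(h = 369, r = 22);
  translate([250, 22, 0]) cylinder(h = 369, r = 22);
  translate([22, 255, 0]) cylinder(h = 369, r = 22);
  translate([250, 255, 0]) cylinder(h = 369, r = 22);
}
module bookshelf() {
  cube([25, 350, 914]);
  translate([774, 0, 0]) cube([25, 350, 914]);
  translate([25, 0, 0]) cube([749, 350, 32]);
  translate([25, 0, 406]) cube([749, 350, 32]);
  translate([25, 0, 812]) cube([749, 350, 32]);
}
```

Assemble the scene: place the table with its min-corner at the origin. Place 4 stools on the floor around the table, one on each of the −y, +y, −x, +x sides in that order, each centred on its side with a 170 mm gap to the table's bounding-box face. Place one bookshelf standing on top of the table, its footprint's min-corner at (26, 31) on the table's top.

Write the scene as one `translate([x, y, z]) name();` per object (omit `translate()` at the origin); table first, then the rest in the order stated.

table();
translate([325, -447, 0]) stool();
translate([325, 887, 0]) stool();
translate([-442, 220, 0]) stool();
translate([1092, 220, 0]) stool();
translate([26, 31, 739]) bookshelf();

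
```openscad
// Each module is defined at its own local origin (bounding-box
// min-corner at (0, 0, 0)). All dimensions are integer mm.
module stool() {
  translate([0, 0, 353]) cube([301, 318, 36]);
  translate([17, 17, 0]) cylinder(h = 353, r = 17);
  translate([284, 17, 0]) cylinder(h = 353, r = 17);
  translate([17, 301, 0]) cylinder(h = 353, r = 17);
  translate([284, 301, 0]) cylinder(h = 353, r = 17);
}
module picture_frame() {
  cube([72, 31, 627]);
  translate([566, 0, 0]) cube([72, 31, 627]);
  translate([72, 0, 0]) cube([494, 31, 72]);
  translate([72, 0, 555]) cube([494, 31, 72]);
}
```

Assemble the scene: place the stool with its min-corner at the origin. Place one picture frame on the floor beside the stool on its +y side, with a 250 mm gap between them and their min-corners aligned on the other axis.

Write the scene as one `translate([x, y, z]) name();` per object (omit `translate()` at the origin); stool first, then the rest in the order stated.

stool();
translate([0, 568, 0]) picture_frame();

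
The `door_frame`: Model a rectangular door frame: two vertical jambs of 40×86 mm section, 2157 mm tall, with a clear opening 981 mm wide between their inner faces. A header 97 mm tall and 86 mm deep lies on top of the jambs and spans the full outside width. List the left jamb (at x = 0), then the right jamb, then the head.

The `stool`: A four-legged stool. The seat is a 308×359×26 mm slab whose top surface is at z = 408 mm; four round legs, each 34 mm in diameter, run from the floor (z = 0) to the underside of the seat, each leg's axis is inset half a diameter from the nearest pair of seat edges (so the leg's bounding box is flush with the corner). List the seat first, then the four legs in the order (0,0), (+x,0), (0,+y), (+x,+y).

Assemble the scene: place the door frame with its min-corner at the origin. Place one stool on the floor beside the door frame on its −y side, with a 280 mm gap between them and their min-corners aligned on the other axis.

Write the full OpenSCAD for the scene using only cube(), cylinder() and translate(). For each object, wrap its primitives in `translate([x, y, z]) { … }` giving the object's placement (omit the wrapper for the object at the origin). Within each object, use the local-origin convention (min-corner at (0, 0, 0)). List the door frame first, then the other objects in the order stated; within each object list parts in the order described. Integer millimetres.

cube([40, 86, 2157]);
translate([1021, 0, 0]) cube([40, 86, 2157]);
translate([0, 0, 2157]) cube([1061, 86, 97]);
translate([0, -639, 0]) {
  translate([0, 0, 382]) cube([308, 359, 26]);
  translate([17, 17, 0]) cylinder(h = 382, r = 17);
  translate([291, 17, 0]) cylinder(h = 382, r = 17);
  translate([17, 342, 0]) cylinder(h = 382, r = 17);
  translate([291, 342, 0]) cylinder(h = 382, r = 17);
}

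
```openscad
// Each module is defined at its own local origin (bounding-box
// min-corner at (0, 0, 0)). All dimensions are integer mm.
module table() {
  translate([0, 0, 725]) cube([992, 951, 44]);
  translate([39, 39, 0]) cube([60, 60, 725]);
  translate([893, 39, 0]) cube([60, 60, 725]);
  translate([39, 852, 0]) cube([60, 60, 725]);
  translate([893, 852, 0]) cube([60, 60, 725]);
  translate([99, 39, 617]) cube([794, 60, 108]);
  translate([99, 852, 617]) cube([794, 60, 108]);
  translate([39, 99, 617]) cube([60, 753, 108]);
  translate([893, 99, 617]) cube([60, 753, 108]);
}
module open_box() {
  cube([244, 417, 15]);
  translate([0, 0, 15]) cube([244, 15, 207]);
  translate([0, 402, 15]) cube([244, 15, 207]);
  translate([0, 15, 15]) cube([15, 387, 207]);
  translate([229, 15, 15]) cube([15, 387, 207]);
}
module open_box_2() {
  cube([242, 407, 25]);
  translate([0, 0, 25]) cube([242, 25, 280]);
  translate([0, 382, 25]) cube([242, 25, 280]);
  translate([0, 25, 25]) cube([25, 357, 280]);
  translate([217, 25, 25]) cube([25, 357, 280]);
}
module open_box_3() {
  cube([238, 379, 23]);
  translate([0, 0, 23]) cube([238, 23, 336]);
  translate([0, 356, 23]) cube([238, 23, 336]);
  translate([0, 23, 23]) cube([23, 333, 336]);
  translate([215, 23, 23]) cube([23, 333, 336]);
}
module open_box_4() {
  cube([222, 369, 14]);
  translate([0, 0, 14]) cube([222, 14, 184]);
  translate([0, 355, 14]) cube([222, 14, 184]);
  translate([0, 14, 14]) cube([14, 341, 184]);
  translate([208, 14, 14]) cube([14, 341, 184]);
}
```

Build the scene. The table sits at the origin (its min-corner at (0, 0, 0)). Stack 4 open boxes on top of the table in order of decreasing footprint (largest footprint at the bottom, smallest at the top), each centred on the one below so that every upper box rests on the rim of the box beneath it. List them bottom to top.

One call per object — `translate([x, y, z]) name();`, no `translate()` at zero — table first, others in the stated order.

table();
translate([374, 267, 769]) open_box();
translate([375, 272, 991]) open_box_2();
translate([377, 286, 1296]) open_box_3();
translate([385, 291, 1655]) open_box_4();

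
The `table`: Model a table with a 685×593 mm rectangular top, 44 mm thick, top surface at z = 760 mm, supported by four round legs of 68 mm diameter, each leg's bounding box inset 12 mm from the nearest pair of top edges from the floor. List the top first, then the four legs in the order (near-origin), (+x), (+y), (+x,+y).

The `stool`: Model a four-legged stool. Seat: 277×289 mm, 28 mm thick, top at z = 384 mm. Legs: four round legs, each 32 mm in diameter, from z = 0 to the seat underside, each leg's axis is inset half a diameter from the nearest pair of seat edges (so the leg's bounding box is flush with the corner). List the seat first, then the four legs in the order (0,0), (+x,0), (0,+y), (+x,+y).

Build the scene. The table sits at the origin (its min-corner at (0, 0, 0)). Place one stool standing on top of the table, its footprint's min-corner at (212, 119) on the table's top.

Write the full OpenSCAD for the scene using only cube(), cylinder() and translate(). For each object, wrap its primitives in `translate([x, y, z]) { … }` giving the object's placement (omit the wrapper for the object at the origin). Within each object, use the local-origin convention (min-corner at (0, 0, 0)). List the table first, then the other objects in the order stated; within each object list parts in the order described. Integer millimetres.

translate([0, 0, 716]) cube([685, 593, 44]);
translate([46, 46, 0]) cylinder(h = 716, r = 34);
translate([639, 46, 0]) cylinder(h = 716, r = 34);
translate([46, 547, 0]) cylinder(h = 716, r = 34);
translate([639, 547, 0]) cylinder(h = 716, r = 34);
translate([212, 119, 760]) {
  translate([0, 0, 356]) cube([277, 289, 28]);
  translate([16, 16, 0]) cylinder(h = 356, r = 16);
  translate([261, 16, 0]) cylinder(h = 356, r = 16);
  translate([16, 273, 0]) cylinder(h = 356, r = 16);
  translate([261, 273, 0]) cylinder(h = 356, r = 16);
}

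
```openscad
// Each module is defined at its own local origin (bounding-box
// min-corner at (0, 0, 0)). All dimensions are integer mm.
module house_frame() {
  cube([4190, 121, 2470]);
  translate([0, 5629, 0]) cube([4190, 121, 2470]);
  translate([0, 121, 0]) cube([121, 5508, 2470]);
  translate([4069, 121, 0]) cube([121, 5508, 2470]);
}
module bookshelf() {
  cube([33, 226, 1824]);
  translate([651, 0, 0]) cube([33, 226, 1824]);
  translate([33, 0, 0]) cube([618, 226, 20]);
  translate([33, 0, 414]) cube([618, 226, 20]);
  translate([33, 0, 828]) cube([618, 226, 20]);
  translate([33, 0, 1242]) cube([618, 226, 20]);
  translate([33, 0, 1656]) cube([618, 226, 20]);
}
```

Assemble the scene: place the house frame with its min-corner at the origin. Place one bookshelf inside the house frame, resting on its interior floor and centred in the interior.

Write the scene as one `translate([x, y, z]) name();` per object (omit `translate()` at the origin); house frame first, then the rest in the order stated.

house_frame();
translate([1753, 2762, 0]) bookshelf();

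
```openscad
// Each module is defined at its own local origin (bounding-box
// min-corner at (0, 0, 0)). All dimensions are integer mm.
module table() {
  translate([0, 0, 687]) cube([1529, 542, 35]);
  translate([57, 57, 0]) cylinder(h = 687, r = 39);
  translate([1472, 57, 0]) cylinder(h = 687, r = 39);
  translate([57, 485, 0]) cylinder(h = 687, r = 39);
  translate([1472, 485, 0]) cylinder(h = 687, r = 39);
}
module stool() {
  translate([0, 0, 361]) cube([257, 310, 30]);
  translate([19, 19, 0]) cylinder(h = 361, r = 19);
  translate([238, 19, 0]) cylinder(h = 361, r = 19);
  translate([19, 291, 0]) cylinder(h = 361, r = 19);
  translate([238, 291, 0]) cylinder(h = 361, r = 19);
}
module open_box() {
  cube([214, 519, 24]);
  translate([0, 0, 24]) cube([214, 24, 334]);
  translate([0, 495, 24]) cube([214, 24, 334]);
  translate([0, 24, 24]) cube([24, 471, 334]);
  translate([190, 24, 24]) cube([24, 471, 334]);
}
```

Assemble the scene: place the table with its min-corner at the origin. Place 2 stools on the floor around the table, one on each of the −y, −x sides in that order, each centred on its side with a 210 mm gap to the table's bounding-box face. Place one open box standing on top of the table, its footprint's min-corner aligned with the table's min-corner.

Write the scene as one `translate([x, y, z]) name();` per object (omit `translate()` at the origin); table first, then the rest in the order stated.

table();
translate([636, -520, 0]) stool();
translate([-467, 116, 0]) stool();
translate([0, 0, 722]) open_box();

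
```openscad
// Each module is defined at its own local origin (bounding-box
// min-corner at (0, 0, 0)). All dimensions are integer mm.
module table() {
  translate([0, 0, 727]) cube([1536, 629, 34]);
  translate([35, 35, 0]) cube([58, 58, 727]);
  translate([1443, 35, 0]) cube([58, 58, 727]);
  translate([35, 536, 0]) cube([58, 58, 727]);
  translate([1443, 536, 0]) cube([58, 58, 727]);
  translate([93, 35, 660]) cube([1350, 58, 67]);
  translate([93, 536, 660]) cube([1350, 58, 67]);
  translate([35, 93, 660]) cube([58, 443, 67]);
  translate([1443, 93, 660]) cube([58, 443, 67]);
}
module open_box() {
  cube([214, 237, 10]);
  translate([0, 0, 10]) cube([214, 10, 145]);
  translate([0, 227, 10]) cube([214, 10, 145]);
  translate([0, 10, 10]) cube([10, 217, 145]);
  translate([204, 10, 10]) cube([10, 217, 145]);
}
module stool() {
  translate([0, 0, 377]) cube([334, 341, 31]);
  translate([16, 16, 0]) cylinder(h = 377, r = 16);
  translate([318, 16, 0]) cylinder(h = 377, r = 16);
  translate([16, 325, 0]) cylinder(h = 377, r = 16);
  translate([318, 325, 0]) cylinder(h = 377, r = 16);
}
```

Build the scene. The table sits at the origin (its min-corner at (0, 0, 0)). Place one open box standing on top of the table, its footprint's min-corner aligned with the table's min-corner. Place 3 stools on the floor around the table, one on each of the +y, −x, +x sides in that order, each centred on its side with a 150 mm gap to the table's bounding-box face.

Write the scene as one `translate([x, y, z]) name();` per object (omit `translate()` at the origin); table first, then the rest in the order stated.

table();
translate([0, 0, 761]) open_box();
translate([601, 779, 0]) stool();
translate([-484, 144, 0]) stool();
translate([1686, 144, 0]) stool();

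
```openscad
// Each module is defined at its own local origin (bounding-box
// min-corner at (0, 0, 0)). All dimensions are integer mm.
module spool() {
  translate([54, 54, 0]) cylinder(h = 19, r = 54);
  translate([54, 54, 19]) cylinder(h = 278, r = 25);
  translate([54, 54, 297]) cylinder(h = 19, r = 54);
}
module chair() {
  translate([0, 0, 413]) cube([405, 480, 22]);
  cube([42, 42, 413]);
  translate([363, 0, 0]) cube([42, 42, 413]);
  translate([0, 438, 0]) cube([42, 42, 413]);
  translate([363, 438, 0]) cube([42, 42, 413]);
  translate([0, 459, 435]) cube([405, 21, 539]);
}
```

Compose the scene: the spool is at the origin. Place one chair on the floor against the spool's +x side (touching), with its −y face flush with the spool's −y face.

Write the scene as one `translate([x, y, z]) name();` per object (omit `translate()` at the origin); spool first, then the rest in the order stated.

spool();
translate([108, 0, 0]) chair();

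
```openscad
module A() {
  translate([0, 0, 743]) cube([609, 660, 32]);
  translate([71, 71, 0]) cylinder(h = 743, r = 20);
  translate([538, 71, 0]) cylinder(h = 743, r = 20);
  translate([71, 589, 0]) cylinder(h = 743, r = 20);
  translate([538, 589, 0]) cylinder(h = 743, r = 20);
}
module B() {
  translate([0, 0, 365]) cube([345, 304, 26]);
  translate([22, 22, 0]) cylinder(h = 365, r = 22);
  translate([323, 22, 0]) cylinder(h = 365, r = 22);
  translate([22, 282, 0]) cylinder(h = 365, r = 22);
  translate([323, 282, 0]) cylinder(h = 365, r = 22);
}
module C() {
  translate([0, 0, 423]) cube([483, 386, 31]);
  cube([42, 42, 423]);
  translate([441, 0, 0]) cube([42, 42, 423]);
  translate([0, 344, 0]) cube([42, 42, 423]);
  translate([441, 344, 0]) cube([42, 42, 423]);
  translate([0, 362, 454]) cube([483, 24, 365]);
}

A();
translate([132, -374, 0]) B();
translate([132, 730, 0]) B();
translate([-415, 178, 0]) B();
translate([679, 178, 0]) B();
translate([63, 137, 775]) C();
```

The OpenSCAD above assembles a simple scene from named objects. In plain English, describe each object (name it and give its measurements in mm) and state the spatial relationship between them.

A is a table: top 609 mm (x) × 660 mm (y), 32 mm thick, upper face at z = 775 mm, on four round legs of 40 mm diameter, each leg's bounding box inset 51 mm from the nearest pair of top edges, running from z = 0 to the bottom of the top.

B is a simple wooden stool: a rectangular seat 345 mm (x) by 304 mm (y), 26 mm thick, top face at z = 391 mm, on four round legs, each 44 mm in diameter. The legs rest on z = 0, each leg's axis is inset half a diameter from the nearest pair of seat edges (so the leg's bounding box is flush with the corner).

C is a chair: 483×386 mm seat, 31 mm thick, top at z = 454 mm, on four 42 mm square corner legs flush with the seat edges. A 24 mm thick backrest slab spans the full seat width, extending 365 mm above the seat top, its back face flush with the seat's +y edge.

Four stools sit around the table at the −y, +y, −x, +x sides. The chair is on top of the table, centred.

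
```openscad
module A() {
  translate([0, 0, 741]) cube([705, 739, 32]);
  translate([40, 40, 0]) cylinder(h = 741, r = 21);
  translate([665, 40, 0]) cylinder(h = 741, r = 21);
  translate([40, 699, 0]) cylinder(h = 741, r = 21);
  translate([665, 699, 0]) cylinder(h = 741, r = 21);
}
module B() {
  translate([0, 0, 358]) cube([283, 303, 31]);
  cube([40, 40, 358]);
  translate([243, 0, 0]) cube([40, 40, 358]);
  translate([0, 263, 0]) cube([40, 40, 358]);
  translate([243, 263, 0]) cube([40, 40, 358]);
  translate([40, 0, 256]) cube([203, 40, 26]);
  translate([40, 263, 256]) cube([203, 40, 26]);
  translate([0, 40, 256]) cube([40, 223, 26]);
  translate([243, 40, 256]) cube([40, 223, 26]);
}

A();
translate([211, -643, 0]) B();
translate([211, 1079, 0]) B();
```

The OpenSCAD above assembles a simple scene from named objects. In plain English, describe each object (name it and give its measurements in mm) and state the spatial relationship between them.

A is a rectangular dining table. The top is 705×739×32 mm with its upper surface at z = 773 mm. It stands on four round legs of 42 mm diameter, each leg's bounding box inset 19 mm from the nearest pair of top edges, running from the floor to the underside of the top.

B is a four-legged stool. The seat is 283×303 mm, 31 mm thick, top at z = 389 mm. It stands on four square legs, each 40×40 mm in cross-section, from z = 0 to the seat underside, each flush with a corner of the seat. Four stretchers, 40 mm wide and 26 mm tall, connect adjacent legs with their undersides at z = 256 mm, each running between the inner faces of the legs it joins and aligned with the legs' outer faces on the other axis.

Two stools sit around the table at the −y, +y sides.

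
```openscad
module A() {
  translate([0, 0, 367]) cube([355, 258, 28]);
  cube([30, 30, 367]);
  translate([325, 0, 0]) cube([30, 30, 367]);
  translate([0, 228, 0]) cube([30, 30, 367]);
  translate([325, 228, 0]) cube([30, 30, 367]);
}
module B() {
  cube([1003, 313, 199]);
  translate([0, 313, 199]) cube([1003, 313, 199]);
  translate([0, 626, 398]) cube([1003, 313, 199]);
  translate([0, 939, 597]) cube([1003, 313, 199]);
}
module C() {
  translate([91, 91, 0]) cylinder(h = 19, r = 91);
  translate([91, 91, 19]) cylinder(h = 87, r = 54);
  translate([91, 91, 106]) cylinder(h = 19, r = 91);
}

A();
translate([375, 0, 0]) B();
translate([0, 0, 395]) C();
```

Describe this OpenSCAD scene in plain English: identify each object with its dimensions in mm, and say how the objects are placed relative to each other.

A is a four-legged stool. The seat is a 355×258×28 mm slab whose top surface is at z = 395 mm; four square legs, each 30×30 mm in cross-section, run from the floor (z = 0) to the underside of the seat, each flush with a corner of the seat.

B is a run of 4 identical solid stair steps. Each tread is 1003×313 mm and each step block is 199 mm high. Step 1 rests on the floor; step k is offset from step 1 by (k−1)×313 mm in y and (k−1)×199 mm in z.

C is a spool: two coaxial disc flanges of radius 91 mm and thickness 19 mm, joined by a core cylinder of radius 54 mm and height 87 mm. The lower flange rests on z = 0 and the three cylinders share a vertical axis.

The staircase is on the floor beside the stool on its +x side. The spool is on top of the stool.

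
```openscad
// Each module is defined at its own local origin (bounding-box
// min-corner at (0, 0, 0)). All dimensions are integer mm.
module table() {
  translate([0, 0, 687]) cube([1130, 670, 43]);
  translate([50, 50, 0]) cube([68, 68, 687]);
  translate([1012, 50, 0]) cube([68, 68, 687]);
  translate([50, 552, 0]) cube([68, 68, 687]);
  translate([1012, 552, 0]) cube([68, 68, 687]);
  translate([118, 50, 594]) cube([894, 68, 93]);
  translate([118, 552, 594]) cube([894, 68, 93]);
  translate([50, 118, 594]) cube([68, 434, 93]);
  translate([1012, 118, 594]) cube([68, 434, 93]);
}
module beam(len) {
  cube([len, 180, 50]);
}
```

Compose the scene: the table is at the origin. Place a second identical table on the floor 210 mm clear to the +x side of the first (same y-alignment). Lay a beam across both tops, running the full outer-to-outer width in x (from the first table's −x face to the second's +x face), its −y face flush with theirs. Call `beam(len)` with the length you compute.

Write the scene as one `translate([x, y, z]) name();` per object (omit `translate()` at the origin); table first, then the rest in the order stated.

table();
translate([1340, 0, 0]) table();
translate([0, 0, 730]) beam(2470);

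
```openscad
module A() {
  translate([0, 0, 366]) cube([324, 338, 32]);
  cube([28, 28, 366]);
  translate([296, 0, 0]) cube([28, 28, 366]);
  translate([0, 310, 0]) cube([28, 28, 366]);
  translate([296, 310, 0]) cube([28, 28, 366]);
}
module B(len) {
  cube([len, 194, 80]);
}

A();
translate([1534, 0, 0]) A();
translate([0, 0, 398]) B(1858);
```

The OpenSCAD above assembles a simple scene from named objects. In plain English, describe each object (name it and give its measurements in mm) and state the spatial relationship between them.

A is a simple wooden stool: a rectangular seat 324 mm (x) by 338 mm (y), 32 mm thick, top face at z = 398 mm, on four square legs, each 28×28 mm in cross-section. The legs rest on z = 0, each flush with a corner of the seat.

B is a rectangular beam 1858 mm long (x), 194 mm deep (y), 80 mm thick (z).

The beam spans the tops of two stools placed 1210 mm apart, resting at z = 398 mm.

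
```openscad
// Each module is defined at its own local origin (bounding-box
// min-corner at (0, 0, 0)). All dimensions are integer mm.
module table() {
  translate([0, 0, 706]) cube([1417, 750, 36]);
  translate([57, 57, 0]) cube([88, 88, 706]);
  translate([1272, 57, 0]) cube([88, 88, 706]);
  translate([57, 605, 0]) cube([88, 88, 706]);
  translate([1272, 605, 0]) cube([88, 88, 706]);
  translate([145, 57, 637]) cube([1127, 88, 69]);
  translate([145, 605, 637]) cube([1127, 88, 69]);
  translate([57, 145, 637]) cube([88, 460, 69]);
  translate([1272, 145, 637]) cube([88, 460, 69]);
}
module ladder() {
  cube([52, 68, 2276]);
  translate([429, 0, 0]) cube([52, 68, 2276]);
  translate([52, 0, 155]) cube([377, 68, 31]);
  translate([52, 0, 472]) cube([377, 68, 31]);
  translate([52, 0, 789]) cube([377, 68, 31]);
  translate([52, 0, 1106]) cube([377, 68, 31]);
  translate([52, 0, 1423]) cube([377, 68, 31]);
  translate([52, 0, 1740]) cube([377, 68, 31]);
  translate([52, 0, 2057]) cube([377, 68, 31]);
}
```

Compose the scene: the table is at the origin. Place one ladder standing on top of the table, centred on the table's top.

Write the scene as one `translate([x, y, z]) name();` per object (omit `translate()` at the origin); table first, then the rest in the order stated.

table();
translate([468, 341, 742]) ladder();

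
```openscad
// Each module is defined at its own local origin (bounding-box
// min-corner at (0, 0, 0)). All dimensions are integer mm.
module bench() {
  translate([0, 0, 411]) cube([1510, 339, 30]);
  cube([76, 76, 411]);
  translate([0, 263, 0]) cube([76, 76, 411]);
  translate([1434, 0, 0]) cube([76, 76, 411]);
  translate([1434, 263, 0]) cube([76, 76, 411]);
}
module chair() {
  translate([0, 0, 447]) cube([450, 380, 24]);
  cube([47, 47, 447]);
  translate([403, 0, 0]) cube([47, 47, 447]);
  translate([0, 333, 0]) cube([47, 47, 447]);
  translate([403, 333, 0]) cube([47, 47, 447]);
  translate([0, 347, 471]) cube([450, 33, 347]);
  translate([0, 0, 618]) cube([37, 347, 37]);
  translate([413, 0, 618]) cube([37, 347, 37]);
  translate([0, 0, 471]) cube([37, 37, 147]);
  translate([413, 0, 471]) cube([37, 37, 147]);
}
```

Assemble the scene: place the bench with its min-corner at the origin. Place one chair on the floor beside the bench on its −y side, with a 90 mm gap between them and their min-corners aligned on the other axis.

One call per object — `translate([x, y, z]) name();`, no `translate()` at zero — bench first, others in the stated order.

bench();
translate([0, -470, 0]) chair();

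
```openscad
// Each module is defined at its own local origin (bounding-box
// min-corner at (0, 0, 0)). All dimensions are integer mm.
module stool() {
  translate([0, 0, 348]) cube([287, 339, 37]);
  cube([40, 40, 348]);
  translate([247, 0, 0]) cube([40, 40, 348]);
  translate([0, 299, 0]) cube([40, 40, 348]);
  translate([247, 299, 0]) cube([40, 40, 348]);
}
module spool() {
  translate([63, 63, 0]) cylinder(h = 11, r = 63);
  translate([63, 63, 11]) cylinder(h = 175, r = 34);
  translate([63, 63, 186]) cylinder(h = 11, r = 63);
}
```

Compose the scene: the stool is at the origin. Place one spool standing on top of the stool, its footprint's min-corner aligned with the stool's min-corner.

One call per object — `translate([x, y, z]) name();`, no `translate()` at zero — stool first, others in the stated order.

stool();
translate([0, 0, 385]) spool();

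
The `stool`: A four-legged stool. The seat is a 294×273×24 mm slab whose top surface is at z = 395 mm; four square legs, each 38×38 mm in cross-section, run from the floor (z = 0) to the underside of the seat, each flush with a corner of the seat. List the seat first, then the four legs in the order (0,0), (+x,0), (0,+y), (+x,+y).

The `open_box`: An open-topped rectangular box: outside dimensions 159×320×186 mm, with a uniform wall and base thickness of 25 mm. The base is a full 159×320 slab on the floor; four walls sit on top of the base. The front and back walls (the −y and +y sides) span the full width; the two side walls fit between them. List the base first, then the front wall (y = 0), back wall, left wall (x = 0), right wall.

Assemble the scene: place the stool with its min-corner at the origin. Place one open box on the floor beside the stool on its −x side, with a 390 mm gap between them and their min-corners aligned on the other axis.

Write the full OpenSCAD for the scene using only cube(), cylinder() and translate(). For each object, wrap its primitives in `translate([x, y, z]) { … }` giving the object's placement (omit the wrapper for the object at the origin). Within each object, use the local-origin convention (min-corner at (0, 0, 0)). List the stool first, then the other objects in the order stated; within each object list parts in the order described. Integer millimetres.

translate([0, 0, 371]) cube([294, 273, 24]);
cube([38, 38, 371]);
translate([256, 0, 0]) cube([38, 38, 371]);
translate([0, 235, 0]) cube([38, 38, 371]);
translate([256, 235, 0]) cube([38, 38, 371]);
translate([-549, 0, 0]) {
  cube([159, 320, 25]);
  translate([0, 0, 25]) cube([159, 25, 161]);
  translate([0, 295, 25]) cube([159, 25, 161]);
  translate([0, 25, 25]) cube([25, 270, 161]);
  translate([134, 25, 25]) cube([25, 270, 161]);
}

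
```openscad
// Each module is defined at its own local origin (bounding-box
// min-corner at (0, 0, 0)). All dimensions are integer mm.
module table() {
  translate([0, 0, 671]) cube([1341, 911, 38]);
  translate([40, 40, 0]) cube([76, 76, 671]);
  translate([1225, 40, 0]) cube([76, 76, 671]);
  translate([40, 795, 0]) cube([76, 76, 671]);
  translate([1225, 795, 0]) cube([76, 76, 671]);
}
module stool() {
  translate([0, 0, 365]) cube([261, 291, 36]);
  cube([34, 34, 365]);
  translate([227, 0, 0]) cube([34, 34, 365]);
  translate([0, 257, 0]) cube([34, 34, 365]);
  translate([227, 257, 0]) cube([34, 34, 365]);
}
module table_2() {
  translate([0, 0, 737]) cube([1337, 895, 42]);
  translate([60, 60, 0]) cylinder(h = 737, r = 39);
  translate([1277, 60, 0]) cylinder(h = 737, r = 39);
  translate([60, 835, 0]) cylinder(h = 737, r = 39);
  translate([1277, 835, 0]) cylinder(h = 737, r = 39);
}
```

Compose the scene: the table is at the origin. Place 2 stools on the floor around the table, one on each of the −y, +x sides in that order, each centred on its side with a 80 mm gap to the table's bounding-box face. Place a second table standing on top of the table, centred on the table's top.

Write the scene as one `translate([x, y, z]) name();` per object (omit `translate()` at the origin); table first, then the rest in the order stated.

table();
translate([540, -371, 0]) stool();
translate([1421, 310, 0]) stool();
translate([2, 8, 709]) table_2();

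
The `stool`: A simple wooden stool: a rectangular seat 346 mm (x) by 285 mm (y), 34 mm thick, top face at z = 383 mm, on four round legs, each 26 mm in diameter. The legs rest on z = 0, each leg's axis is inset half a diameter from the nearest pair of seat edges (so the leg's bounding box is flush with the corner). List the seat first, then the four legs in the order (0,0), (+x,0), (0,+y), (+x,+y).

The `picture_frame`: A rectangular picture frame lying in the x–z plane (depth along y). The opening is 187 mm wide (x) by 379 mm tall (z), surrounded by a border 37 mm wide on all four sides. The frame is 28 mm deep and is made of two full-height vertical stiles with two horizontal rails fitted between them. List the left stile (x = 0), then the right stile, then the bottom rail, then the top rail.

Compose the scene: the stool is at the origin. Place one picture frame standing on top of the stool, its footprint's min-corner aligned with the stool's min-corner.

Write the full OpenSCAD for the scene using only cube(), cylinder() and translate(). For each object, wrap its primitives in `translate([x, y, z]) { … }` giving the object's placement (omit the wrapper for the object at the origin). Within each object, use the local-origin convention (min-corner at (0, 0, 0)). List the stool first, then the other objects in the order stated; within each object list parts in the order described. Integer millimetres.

translate([0, 0, 349]) cube([346, 285, 34]);
translate([13, 13, 0]) cylinder(h = 349, r = 13);
translate([333, 13, 0]) cylinder(h = 349, r = 13);
translate([13, 272, 0]) cylinder(h = 349, r = 13);
translate([333, 272, 0]) cylinder(h = 349, r = 13);
translate([0, 0, 383]) {
  cube([37, 28, 453]);
  translate([224, 0, 0]) cube([37, 28, 453]);
  translate([37, 0, 0]) cube([187, 28, 37]);
  translate([37, 0, 416]) cube([187, 28, 37]);
}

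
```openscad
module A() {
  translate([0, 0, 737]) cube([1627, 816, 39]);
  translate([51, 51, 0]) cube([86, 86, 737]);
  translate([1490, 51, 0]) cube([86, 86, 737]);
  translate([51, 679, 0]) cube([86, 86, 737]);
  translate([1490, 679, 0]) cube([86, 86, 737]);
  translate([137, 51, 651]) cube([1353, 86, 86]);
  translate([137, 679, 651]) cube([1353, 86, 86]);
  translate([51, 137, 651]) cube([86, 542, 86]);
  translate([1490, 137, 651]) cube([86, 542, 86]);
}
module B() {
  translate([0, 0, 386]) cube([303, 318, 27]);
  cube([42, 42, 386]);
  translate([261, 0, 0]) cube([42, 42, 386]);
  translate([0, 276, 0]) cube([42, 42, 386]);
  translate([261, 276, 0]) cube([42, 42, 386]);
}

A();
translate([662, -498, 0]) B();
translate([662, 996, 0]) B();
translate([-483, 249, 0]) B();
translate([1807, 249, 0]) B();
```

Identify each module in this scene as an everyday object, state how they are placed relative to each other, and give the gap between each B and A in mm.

Each stool's nearest face is 180 mm from the table's bounding box.

A is a table. B is a stool. Four stools sit around the table at the −y, +y, −x, +x sides. The gap between each stool and the table is 180 mm.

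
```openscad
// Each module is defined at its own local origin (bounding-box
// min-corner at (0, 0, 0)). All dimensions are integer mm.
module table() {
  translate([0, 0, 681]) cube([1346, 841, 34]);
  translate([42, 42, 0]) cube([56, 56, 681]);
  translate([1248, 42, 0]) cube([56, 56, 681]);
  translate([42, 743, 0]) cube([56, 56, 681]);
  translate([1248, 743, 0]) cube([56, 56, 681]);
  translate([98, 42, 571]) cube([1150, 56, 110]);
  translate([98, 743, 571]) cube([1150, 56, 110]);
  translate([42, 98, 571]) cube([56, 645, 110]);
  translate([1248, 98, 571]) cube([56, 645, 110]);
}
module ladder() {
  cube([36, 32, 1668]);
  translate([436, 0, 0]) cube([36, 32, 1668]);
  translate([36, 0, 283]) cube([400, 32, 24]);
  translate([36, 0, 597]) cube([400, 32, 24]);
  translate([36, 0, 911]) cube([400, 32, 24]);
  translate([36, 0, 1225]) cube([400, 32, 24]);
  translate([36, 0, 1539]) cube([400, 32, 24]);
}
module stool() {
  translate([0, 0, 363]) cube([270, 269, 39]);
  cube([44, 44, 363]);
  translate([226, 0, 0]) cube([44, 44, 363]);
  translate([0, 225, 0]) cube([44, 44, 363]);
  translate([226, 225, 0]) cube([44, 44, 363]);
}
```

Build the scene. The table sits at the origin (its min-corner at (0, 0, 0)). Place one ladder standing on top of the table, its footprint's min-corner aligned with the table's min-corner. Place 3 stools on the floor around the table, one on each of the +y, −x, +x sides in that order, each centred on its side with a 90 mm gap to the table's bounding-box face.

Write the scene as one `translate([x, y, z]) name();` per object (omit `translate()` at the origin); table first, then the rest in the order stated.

table();
translate([0, 0, 715]) ladder();
translate([538, 931, 0]) stool();
translate([-360, 286, 0]) stool();
translate([1436, 286, 0]) stool();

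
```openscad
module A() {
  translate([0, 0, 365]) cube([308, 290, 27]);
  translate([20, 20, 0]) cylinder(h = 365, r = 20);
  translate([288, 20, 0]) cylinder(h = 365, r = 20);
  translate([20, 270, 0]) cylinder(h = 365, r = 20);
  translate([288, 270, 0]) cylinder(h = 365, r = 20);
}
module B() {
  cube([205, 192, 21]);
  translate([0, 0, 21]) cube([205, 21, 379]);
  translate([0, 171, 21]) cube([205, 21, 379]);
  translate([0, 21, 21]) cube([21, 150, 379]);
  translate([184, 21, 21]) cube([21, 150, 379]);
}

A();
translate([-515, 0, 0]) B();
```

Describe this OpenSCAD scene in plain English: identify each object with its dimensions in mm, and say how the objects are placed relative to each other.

A is a four-legged stool. The seat is 308×290 mm, 27 mm thick, top at z = 392 mm. It stands on four round legs, each 40 mm in diameter, from z = 0 to the seat underside, each leg's axis is inset half a diameter from the nearest pair of seat edges (so the leg's bounding box is flush with the corner).

B is an open-topped rectangular box: outside dimensions 205×192×400 mm, with a uniform wall and base thickness of 21 mm. The base is a full 205×192 slab on the floor; four walls sit on top of the base. The front and back walls (the −y and +y sides) span the full width; the two side walls fit between them.

The open box is on the floor beside the stool on its −x side.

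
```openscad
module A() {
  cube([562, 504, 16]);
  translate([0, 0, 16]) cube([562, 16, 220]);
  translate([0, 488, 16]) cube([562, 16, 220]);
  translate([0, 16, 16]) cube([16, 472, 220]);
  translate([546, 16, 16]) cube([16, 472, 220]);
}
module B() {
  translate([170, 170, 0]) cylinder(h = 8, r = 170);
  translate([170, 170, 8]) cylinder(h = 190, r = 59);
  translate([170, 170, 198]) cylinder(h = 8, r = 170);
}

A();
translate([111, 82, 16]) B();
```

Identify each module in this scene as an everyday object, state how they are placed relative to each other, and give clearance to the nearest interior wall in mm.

A is an open box. B is a spool. The spool sits inside the open box, centred. The clearance to the nearest interior wall is 66 mm.

Clearances: x = 95, y = 66; minimum 66 mm.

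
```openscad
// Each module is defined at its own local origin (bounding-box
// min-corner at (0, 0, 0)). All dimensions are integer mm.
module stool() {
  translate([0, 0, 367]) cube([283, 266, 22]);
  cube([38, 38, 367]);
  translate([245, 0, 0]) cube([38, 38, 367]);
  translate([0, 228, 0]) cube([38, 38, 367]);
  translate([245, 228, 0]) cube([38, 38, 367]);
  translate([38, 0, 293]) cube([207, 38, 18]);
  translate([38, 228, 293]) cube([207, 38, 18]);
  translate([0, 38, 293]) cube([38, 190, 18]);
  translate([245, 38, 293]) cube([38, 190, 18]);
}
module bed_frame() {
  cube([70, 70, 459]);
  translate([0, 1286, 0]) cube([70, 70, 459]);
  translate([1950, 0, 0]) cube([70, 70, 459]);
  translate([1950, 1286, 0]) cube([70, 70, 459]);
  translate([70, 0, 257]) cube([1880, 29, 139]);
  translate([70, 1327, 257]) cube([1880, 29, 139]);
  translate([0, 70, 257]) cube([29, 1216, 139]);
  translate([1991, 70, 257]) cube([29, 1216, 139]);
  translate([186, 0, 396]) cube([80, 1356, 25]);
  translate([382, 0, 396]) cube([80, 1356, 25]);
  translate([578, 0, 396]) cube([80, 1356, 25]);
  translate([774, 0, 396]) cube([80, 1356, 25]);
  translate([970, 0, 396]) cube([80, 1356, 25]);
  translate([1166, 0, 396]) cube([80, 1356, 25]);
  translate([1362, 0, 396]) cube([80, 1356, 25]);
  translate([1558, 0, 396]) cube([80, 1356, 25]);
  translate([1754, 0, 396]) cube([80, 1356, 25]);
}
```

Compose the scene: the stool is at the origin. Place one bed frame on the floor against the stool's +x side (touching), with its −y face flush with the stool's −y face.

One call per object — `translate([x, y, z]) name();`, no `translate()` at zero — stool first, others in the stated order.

stool();
translate([283, 0, 0]) bed_frame();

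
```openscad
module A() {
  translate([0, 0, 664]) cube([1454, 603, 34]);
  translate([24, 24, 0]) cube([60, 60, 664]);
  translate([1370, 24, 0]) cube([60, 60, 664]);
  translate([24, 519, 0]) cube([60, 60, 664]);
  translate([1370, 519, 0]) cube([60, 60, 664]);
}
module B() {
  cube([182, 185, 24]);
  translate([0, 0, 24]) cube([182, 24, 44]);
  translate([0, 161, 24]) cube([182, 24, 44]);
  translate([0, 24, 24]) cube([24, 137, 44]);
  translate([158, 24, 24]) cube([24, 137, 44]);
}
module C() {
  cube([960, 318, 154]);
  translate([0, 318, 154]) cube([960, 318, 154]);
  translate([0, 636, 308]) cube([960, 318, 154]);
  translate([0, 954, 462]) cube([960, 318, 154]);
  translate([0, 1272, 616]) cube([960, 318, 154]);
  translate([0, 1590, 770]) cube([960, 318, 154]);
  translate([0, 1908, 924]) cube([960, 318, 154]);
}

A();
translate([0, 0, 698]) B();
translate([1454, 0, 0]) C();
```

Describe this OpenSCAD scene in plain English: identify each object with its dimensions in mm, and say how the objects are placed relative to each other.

A is a table with a 1454×603 mm rectangular top, 34 mm thick, top surface at z = 698 mm, supported by four 60×60 mm square legs, each inset 24 mm from the nearest pair of top edges, running from the floor.

B is an open-topped rectangular box: outside dimensions 182×185×68 mm, with a uniform wall and base thickness of 24 mm. The base is a full 182×185 slab on the floor; four walls sit on top of the base. The front and back walls (the −y and +y sides) span the full width; the two side walls fit between them.

C is a run of 7 identical solid stair steps. Each tread is 960×318 mm and each step block is 154 mm high. Step 1 rests on the floor; step k is offset from step 1 by (k−1)×318 mm in y and (k−1)×154 mm in z.

The open box is on top of the table. The staircase is against the table's +x side, with their −y faces flush.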